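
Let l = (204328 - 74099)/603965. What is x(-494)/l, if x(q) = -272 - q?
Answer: 134080230/130229 ≈ 1029.6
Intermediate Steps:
l = 130229/603965 (l = 130229*(1/603965) = 130229/603965 ≈ 0.21562)
x(-494)/l = (-272 - 1*(-494))/(130229/603965) = (-272 + 494)*(603965/130229) = 222*(603965/130229) = 134080230/130229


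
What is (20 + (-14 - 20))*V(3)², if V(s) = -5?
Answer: -350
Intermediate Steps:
(20 + (-14 - 20))*V(3)² = (20 + (-14 - 20))*(-5)² = (20 - 34)*25 = -14*25 = -350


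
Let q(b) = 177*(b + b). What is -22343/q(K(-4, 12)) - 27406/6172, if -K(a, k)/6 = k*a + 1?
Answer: -718446791/154034604 ≈ -4.6642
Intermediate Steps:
K(a, k) = -6 - 6*a*k (K(a, k) = -6*(k*a + 1) = -6*(a*k + 1) = -6*(1 + a*k) = -6 - 6*a*k)
q(b) = 354*b (q(b) = 177*(2*b) = 354*b)
-22343/q(K(-4, 12)) - 27406/6172 = -22343*1/(354*(-6 - 6*(-4)*12)) - 27406/6172 = -22343*1/(354*(-6 + 288)) - 27406*1/6172 = -22343/(354*282) - 13703/3086 = -22343/99828 - 13703/3086 = -718446791/154034604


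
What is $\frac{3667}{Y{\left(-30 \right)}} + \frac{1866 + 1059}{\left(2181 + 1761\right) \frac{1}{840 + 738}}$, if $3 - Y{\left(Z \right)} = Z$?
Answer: $\frac{3088366}{2409} \approx 1282.0$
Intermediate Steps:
$Y{\left(Z \right)} = 3 - Z$
$\frac{3667}{Y{\left(-30 \right)}} + \frac{1866 + 1059}{\left(2181 + 1761\right) \frac{1}{840 + 738}} = \frac{3667}{3 - -30} + \frac{1866 + 1059}{\left(2181 + 1761\right) \frac{1}{840 + 738}} = \frac{3667}{3 + 30} + \frac{2925}{3942 \cdot \frac{1}{1578}} = \frac{3667}{33} + \frac{2925}{3942 \cdot \frac{1}{1578}} = 3667 \cdot \frac{1}{33} + \frac{2925}{\frac{657}{263}} = \frac{3667}{33} + 2925 \cdot \frac{263}{657} = \frac{3667}{33} + \frac{85475}{73} = \frac{3088366}{2409}$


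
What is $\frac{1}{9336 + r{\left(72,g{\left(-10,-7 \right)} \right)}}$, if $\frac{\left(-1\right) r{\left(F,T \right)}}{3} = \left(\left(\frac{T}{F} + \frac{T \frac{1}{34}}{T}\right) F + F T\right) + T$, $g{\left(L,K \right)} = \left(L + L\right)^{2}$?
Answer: $- \frac{17}{1350996} \approx -1.2583 \cdot 10^{-5}$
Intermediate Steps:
$g{\left(L,K \right)} = 4 L^{2}$ ($g{\left(L,K \right)} = \left(2 L\right)^{2} = 4 L^{2}$)
$r{\left(F,T \right)} = - 3 T - 3 F T - 3 F \left(\frac{1}{34} + \frac{T}{F}\right)$ ($r{\left(F,T \right)} = - 3 \left(\left(\left(\frac{T}{F} + \frac{T \frac{1}{34}}{T}\right) F + F T\right) + T\right) = - 3 \left(\left(\left(\frac{T}{F} + \frac{\frac{1}{34} T}{T}\right) F + F T\right) + T\right) = - 3 \left(\left(\left(\frac{T}{F} + \frac{1}{34}\right) F + F T\right) + T\right) = - 3 \left(\left(\left(\frac{1}{34} + \frac{T}{F}\right) F + F T\right) + T\right) = - 3 \left(\left(F \left(\frac{1}{34} + \frac{T}{F}\right) + F T\right) + T\right) = - 3 \left(\left(F T + F \left(\frac{1}{34} + \frac{T}{F}\right)\right) + T\right) = - 3 \left(T + F T + F \left(\frac{1}{34} + \frac{T}{F}\right)\right) = - 3 T - 3 F T - 3 F \left(\frac{1}{34} + \frac{T}{F}\right)$)
$\frac{1}{9336 + r{\left(72,g{\left(-10,-7 \right)} \right)}} = \frac{1}{9336 - \left(\frac{108}{17} + 222 \cdot 4 \left(-10\right)^{2}\right)} = \frac{1}{9336 - \left(\frac{108}{17} + 222 \cdot 4 \cdot 100\right)} = \frac{1}{9336 - \left(\frac{40908}{17} + 86400\right)} = \frac{1}{9336 - \frac{1509708}{17}} = \frac{1}{- \frac{1350996}{17}} = - \frac{17}{1350996}$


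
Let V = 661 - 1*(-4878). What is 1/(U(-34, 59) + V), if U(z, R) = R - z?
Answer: 1/5632 ≈ 0.00017756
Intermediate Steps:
V = 5539 (V = 661 + 4878 = 5539)
1/(U(-34, 59) + V) = 1/((59 - 1*(-34)) + 5539) = 1/((59 + 34) + 5539) = 1/(93 + 5539) = 1/5632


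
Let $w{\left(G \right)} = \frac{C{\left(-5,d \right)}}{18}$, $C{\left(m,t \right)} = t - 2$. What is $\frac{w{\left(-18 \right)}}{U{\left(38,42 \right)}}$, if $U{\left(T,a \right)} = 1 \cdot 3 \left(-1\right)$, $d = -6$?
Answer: $\frac{4}{27} \approx 0.14815$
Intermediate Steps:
$C{\left(m,t \right)} = -2 + t$ ($C{\left(m,t \right)} = t - 2 = -2 + t$)
$U{\left(T,a \right)} = -3$ ($U{\left(T,a \right)} = 3 \left(-1\right) = -3$)
$w{\left(G \right)} = - \frac{4}{9}$ ($w{\left(G \right)} = \frac{-2 - 6}{18} = \left(-8\right) \frac{1}{18} = - \frac{4}{9}$)
$\frac{w{\left(-18 \right)}}{U{\left(38,42 \right)}} = - \frac{4}{9 \left(-3\right)} = \left(- \frac{4}{9}\right) \left(- \frac{1}{3}\right) = \frac{4}{27}$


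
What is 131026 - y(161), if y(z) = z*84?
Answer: 117502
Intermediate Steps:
y(z) = 84*z
131026 - y(161) = 131026 - 84*161 = 131026 - 1*13524 = 131026 - 13524 = 117502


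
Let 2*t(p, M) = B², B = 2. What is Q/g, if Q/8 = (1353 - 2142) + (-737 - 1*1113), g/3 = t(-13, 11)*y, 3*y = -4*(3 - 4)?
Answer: -2639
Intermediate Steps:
t(p, M) = 2 (t(p, M) = (½)*2² = (½)*4 = 2)
y = 4/3 (y = (-4*(3 - 4))/3 = (-4*(-1))/3 = (⅓)*4 = 4/3 ≈ 1.3333)
g = 8 (g = 3*(2*(4/3)) = 3*(8/3) = 8)
Q = -21112 (Q = 8*((1353 - 2142) + (-737 - 1*1113)) = 8*(-789 + (-737 - 1113)) = 8*(-789 - 1850) = 8*(-2639) = -21112)
Q/g = -21112/8 = -21112*⅛ = -2639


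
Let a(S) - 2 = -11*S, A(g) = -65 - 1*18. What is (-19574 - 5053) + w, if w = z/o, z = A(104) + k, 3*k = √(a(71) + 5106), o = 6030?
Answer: -148500893/6030 + √4327/18090 ≈ -24627.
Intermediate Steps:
A(g) = -83 (A(g) = -65 - 18 = -83)
a(S) = 2 - 11*S
k = √4327/3 (k = √((2 - 11*71) + 5106)/3 = √((2 - 781) + 5106)/3 = √(-779 + 5106)/3 = √4327/3 ≈ 21.927)
z = -83 + √4327/3 ≈ -61.073
w = -83/6030 + √4327/18090 (w = (-83 + √4327/3)/6030 = (-83 + √4327/3)*(1/6030) = -83/6030 + √4327/18090 ≈ -0.010128)
(-19574 - 5053) + w = (-19574 - 5053) + (-83/6030 + √4327/18090) = -24627 + (-83/6030 + √4327/18090) = -148500893/6030 + √4327/18090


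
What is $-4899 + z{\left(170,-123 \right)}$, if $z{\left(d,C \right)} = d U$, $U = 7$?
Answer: $-3709$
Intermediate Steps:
$z{\left(d,C \right)} = 7 d$ ($z{\left(d,C \right)} = d 7 = 7 d$)
$-4899 + z{\left(170,-123 \right)} = -4899 + 7 \cdot 170 = -4899 + 1190 = -3709$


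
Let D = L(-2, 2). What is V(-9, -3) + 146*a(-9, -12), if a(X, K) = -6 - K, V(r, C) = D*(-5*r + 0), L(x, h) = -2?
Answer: 786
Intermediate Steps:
D = -2
V(r, C) = 10*r (V(r, C) = -2*(-5*r + 0) = -(-10)*r = 10*r)
V(-9, -3) + 146*a(-9, -12) = 10*(-9) + 146*(-6 - 1*(-12)) = -90 + 146*(-6 + 12) = -90 + 146*6 = -90 + 876 = 786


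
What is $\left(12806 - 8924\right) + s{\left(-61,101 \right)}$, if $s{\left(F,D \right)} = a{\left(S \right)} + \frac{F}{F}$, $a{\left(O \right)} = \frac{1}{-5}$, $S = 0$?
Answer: $\frac{19414}{5} \approx 3882.8$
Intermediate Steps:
$a{\left(O \right)} = - \frac{1}{5}$
$s{\left(F,D \right)} = \frac{4}{5}$ ($s{\left(F,D \right)} = - \frac{1}{5} + \frac{F}{F} = - \frac{1}{5} + 1 = \frac{4}{5}$)
$\left(12806 - 8924\right) + s{\left(-61,101 \right)} = \left(12806 - 8924\right) + \frac{4}{5} = 3882 + \frac{4}{5} = \frac{19414}{5}$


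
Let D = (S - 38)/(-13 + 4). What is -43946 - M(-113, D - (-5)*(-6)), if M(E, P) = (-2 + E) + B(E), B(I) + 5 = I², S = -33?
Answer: -56595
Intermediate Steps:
B(I) = -5 + I²
D = 71/9 (D = (-33 - 38)/(-13 + 4) = -71/(-9) = -71*(-⅑) = 71/9 ≈ 7.8889)
M(E, P) = -7 + E + E² (M(E, P) = (-2 + E) + (-5 + E²) = -7 + E + E²)
-43946 - M(-113, D - (-5)*(-6)) = -43946 - (-7 - 113 + (-113)²) = -43946 - (-7 - 113 + 12769) = -43946 - 1*12649 = -43946 - 12649 = -56595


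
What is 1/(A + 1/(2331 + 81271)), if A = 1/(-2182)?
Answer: -45604891/20355 ≈ -2240.5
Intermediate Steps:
A = -1/2182 ≈ -0.00045829
1/(A + 1/(2331 + 81271)) = 1/(-1/2182 + 1/(2331 + 81271)) = 1/(-1/2182 + 1/83602) = 1/(-20355/45604891) = -45604891/20355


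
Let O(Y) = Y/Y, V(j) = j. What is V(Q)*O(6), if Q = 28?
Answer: 28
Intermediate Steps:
O(Y) = 1
V(Q)*O(6) = 28*1 = 28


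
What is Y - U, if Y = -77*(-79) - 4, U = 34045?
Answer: -27966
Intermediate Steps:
Y = 6079 (Y = 6083 - 4 = 6079)
Y - U = 6079 - 1*34045 = 6079 - 34045 = -27966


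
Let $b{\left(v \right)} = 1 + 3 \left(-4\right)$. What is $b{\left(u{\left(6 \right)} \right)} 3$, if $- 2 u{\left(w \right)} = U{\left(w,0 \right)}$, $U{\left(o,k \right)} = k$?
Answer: $-33$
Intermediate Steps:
$u{\left(w \right)} = 0$ ($u{\left(w \right)} = \left(- \frac{1}{2}\right) 0 = 0$)
$b{\left(v \right)} = -11$ ($b{\left(v \right)} = 1 - 12 = -11$)
$b{\left(u{\left(6 \right)} \right)} 3 = \left(-11\right) 3 = -33$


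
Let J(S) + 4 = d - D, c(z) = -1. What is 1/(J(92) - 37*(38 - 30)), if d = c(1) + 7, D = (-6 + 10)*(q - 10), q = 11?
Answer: -1/298 ≈ -0.0033557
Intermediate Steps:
D = 4 (D = (-6 + 10)*(11 - 10) = 4*1 = 4)
d = 6 (d = -1 + 7 = 6)
J(S) = -2 (J(S) = -4 + (6 - 1*4) = -4 + (6 - 4) = -4 + 2 = -2)
1/(J(92) - 37*(38 - 30)) = 1/(-2 - 37*(38 - 30)) = 1/(-2 - 37*8) = 1/(-2 - 296) = 1/(-298) = -1/298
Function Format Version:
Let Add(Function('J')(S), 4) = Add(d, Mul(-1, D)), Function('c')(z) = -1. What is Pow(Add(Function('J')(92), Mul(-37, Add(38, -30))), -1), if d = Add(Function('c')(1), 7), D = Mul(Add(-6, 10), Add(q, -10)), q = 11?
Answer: Rational(-1, 298) ≈ -0.0033557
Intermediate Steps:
D = 4 (D = Mul(Add(-6, 10), Add(11, -10)) = Mul(4, 1) = 4)
d = 6 (d = Add(-1, 7) = 6)
Function('J')(S) = -2 (Function('J')(S) = Add(-4, Add(6, Mul(-1, 4))) = Add(-4, Add(6, -4)) = Add(-4, 2) = -2)
Pow(Add(Function('J')(92), Mul(-37, Add(38, -30))), -1) = Pow(Add(-2, Mul(-37, Add(38, -30))), -1) = Pow(Add(-2, Mul(-37, 8)), -1) = Pow(Add(-2, -296), -1) = Pow(-298, -1) = Rational(-1, 298)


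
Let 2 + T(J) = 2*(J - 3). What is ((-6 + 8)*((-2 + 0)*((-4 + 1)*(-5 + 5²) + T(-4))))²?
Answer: 92416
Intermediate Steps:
T(J) = -8 + 2*J (T(J) = -2 + 2*(J - 3) = -2 + 2*(-3 + J) = -2 + (-6 + 2*J) = -8 + 2*J)
((-6 + 8)*((-2 + 0)*((-4 + 1)*(-5 + 5²) + T(-4))))² = ((-6 + 8)*((-2 + 0)*((-4 + 1)*(-5 + 5²) + (-8 + 2*(-4)))))² = (2*(-2*(-3*(-5 + 25) + (-8 - 8))))² = (2*(-2*(-3*20 - 16)))² = (2*(-2*(-60 - 16)))² = (2*(-2*(-76)))² = (2*152)² = 304² = 92416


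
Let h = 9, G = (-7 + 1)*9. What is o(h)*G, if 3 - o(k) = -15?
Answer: -972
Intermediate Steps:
G = -54 (G = -6*9 = -54)
o(k) = 18 (o(k) = 3 - 1*(-15) = 3 + 15 = 18)
o(h)*G = 18*(-54) = -972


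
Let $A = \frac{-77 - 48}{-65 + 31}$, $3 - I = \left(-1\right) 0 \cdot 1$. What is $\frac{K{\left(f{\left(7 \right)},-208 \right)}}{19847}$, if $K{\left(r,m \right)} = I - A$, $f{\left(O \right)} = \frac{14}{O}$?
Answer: $- \frac{23}{674798} \approx -3.4084 \cdot 10^{-5}$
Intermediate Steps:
$I = 3$ ($I = 3 - \left(-1\right) 0 \cdot 1 = 3 - 0 \cdot 1 = 3 - 0 = 3 + 0 = 3$)
$A = \frac{125}{34}$ ($A = - \frac{125}{-34} = \left(-125\right) \left(- \frac{1}{34}\right) = \frac{125}{34} \approx 3.6765$)
$K{\left(r,m \right)} = - \frac{23}{34}$ ($K{\left(r,m \right)} = 3 - \frac{125}{34} = - \frac{23}{34}$)
$\frac{K{\left(f{\left(7 \right)},-208 \right)}}{19847} = - \frac{23}{34 \cdot 19847} = \left(- \frac{23}{34}\right) \frac{1}{19847} = - \frac{23}{674798}$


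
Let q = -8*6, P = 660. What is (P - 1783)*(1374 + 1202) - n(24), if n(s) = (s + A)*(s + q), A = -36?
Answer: -2893136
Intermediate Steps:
q = -48
n(s) = (-48 + s)*(-36 + s) (n(s) = (s - 36)*(s - 48) = (-36 + s)*(-48 + s) = (-48 + s)*(-36 + s))
(P - 1783)*(1374 + 1202) - n(24) = (660 - 1783)*(1374 + 1202) - (1728 + 24**2 - 84*24) = -1123*2576 - (1728 + 576 - 2016) = -2892848 - 1*288 = -2892848 - 288 = -2893136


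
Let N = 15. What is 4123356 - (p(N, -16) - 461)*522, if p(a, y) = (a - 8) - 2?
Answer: 4361388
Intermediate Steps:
p(a, y) = -10 + a (p(a, y) = (-8 + a) - 2 = -10 + a)
4123356 - (p(N, -16) - 461)*522 = 4123356 - ((-10 + 15) - 461)*522 = 4123356 - (5 - 461)*522 = 4123356 - (-456)*522 = 4123356 - 1*(-238032) = 4123356 + 238032 = 4361388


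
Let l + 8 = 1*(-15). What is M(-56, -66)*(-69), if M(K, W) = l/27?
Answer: 529/9 ≈ 58.778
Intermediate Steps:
l = -23 (l = -8 + 1*(-15) = -8 - 15 = -23)
M(K, W) = -23/27
M(-56, -66)*(-69) = -23/27*(-69) = 529/9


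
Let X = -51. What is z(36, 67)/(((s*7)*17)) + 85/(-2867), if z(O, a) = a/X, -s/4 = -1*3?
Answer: -6382469/208797876 ≈ -0.030568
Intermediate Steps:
s = 12 (s = -(-4)*3 = -4*(-3) = 12)
z(O, a) = -a/51 (z(O, a) = a/(-51) = a*(-1/51) = -a/51)
z(36, 67)/(((s*7)*17)) + 85/(-2867) = (-1/51*67)/(((12*7)*17)) + 85/(-2867) = -67/(51*(84*17)) + 85*(-1/2867) = -67/51/1428 - 85/2867 = -67/51*1/1428 - 85/2867 = -67/72828 - 85/2867 = -6382469/208797876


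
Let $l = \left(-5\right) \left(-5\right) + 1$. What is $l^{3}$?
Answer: $17576$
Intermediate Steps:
$l = 26$ ($l = 25 + 1 = 26$)
$l^{3} = 26^{3} = 17576$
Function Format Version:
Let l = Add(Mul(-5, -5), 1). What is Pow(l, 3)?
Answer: 17576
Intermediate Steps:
l = 26 (l = Add(25, 1) = 26)
Pow(l, 3) = Pow(26, 3) = 17576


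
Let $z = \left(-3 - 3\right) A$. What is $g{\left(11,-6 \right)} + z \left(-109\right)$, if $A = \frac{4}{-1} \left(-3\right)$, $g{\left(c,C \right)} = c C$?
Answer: $7782$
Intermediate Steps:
$g{\left(c,C \right)} = C c$
$A = 12$ ($A = 4 \left(-1\right) \left(-3\right) = \left(-4\right) \left(-3\right) = 12$)
$z = -72$ ($z = \left(-3 - 3\right) 12 = \left(-6\right) 12 = -72$)
$g{\left(11,-6 \right)} + z \left(-109\right) = \left(-6\right) 11 - -7848 = -66 + 7848 = 7782$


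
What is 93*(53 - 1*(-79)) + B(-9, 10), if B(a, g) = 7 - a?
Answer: 12292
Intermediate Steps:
93*(53 - 1*(-79)) + B(-9, 10) = 93*(53 - 1*(-79)) + (7 - 1*(-9)) = 93*(53 + 79) + (7 + 9) = 93*132 + 16 = 12276 + 16 = 12292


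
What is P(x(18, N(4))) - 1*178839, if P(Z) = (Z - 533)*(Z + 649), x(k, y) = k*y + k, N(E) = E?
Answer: -506216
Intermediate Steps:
x(k, y) = k + k*y
P(Z) = (-533 + Z)*(649 + Z)
P(x(18, N(4))) - 1*178839 = (-345917 + (18*(1 + 4))**2 + 116*(18*(1 + 4))) - 1*178839 = (-345917 + (18*5)**2 + 116*(18*5)) - 178839 = (-345917 + 90**2 + 116*90) - 178839 = (-345917 + 8100 + 10440) - 178839 = -327377 - 178839 = -506216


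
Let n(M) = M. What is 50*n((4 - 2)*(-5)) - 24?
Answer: -524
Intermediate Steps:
50*n((4 - 2)*(-5)) - 24 = 50*((4 - 2)*(-5)) - 24 = 50*(2*(-5)) - 24 = 50*(-10) - 24 = -500 - 24 = -524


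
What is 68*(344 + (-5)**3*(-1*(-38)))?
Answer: -299608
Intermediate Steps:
68*(344 + (-5)**3*(-1*(-38))) = 68*(344 - 125*38) = 68*(344 - 4750) = 68*(-4406) = -299608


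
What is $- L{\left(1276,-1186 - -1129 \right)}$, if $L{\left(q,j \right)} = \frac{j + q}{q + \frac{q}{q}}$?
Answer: $- \frac{1219}{1277} \approx -0.95458$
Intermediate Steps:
$L{\left(q,j \right)} = \frac{j + q}{1 + q}$ ($L{\left(q,j \right)} = \frac{j + q}{q + 1} = \frac{j + q}{1 + q}$)
$- L{\left(1276,-1186 - -1129 \right)} = - \frac{\left(-1186 - -1129\right) + 1276}{1 + 1276} = - \frac{\left(-1186 + 1129\right) + 1276}{1277} = - \frac{-57 + 1276}{1277} = - \frac{1219}{1277}$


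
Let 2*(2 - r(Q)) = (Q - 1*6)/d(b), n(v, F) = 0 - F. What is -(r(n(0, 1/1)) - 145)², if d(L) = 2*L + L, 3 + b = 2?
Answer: -748225/36 ≈ -20784.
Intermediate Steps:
b = -1 (b = -3 + 2 = -1)
d(L) = 3*L
n(v, F) = -F
r(Q) = 1 + Q/6 (r(Q) = 2 - (Q - 1*6)/(2*(3*(-1))) = 2 - (Q - 6)/(2*(-3)) = 2 - (-6 + Q)*(-1)/(2*3) = 2 - (2 - Q/3)/2 = 2 + (-1 + Q/6) = 1 + Q/6)
-(r(n(0, 1/1)) - 145)² = -((1 + (-1/1)/6) - 145)² = -((1 + (-1*1)/6) - 145)² = -((1 + (⅙)*(-1)) - 145)² = -((1 - ⅙) - 145)² = -(⅚ - 145)² = -(-865/6)² = -1*748225/36 = -748225/36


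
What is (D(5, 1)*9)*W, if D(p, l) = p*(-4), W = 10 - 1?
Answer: -1620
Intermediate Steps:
W = 9
D(p, l) = -4*p
(D(5, 1)*9)*W = (-4*5*9)*9 = -20*9*9 = -180*9 = -1620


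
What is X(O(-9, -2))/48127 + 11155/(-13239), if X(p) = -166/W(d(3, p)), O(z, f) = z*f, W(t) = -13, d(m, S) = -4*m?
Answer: -6976939231/8282993589 ≈ -0.84232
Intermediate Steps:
O(z, f) = f*z
X(p) = 166/13 (X(p) = -166/(-13) = -166*(-1/13) = 166/13)
X(O(-9, -2))/48127 + 11155/(-13239) = (166/13)/48127 + 11155/(-13239) = (166/13)*(1/48127) + 11155*(-1/13239) = 166/625651 - 11155/13239 = -6976939231/8282993589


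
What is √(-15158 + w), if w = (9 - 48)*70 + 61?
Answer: I*√17827 ≈ 133.52*I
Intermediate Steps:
w = -2669 (w = -39*70 + 61 = -2730 + 61 = -2669)
√(-15158 + w) = √(-15158 - 2669) = √(-17827) = I*√17827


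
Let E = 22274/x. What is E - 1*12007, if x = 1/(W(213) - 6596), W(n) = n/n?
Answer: -146909037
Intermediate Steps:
W(n) = 1
x = -1/6595 (x = 1/(1 - 6596) = 1/(-6595) = -1/6595 ≈ -0.00015163)
E = -146897030 (E = 22274/(-1/6595) = 22274*(-6595) = -146897030)
E - 1*12007 = -146897030 - 1*12007 = -146897030 - 12007 = -146909037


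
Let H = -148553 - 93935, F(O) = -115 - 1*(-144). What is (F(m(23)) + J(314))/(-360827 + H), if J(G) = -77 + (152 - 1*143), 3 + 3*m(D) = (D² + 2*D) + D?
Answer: 13/201105 ≈ 6.4643e-5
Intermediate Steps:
m(D) = -1 + D + D²/3 (m(D) = -1 + ((D² + 2*D) + D)/3 = -1 + (D² + 3*D)/3 = -1 + (D + D²/3) = -1 + D + D²/3)
F(O) = 29 (F(O) = -115 + 144 = 29)
J(G) = -68 (J(G) = -77 + (152 - 143) = -77 + 9 = -68)
H = -242488
(F(m(23)) + J(314))/(-360827 + H) = (29 - 68)/(-360827 - 242488) = -39/(-603315) = -39*(-1/603315) = 13/201105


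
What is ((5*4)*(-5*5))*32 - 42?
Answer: -16042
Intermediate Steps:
((5*4)*(-5*5))*32 - 42 = (20*(-25))*32 - 42 = -500*32 - 42 = -16000 - 42 = -16042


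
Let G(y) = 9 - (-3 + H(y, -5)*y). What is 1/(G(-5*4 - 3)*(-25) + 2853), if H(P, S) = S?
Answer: 1/5428 ≈ 0.00018423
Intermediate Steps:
G(y) = 12 + 5*y (G(y) = 9 - (-3 - 5*y) = 9 + (3 + 5*y) = 12 + 5*y)
1/(G(-5*4 - 3)*(-25) + 2853) = 1/((12 + 5*(-5*4 - 3))*(-25) + 2853) = 1/((12 + 5*(-20 - 3))*(-25) + 2853) = 1/((12 + 5*(-23))*(-25) + 2853) = 1/((12 - 115)*(-25) + 2853) = 1/(-103*(-25) + 2853) = 1/(2575 + 2853) = 1/5428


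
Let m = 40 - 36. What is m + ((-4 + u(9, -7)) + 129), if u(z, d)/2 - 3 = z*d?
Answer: 9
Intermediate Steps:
u(z, d) = 6 + 2*d*z (u(z, d) = 6 + 2*(z*d) = 6 + 2*(d*z) = 6 + 2*d*z)
m = 4
m + ((-4 + u(9, -7)) + 129) = 4 + ((-4 + (6 + 2*(-7)*9)) + 129) = 4 + ((-4 + (6 - 126)) + 129) = 4 + ((-4 - 120) + 129) = 4 + (-124 + 129) = 4 + 5 = 9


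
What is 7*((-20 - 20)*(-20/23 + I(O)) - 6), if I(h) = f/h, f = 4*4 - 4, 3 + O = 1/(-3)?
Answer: 27818/23 ≈ 1209.5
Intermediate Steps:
O = -10/3 (O = -3 + 1/(-3) = -3 - ⅓ = -10/3 ≈ -3.3333)
f = 12 (f = 16 - 4 = 12)
I(h) = 12/h
7*((-20 - 20)*(-20/23 + I(O)) - 6) = 7*((-20 - 20)*(-20/23 + 12/(-10/3)) - 6) = 7*(-40*(-20*1/23 + 12*(-3/10)) - 6) = 7*(-40*(-20/23 - 18/5) - 6) = 7*(-40*(-514/115) - 6) = 7*(4112/23 - 6) = 7*(3974/23) = 27818/23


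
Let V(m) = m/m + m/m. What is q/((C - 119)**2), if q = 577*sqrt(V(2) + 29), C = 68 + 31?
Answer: 577*sqrt(31)/400 ≈ 8.0315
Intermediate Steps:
C = 99
V(m) = 2 (V(m) = 1 + 1 = 2)
q = 577*sqrt(31) (q = 577*sqrt(2 + 29) = 577*sqrt(31) ≈ 3212.6)
q/((C - 119)**2) = (577*sqrt(31))/((99 - 119)**2) = (577*sqrt(31))/((-20)**2) = (577*sqrt(31))/400 = (577*sqrt(31))*(1/400) = 577*sqrt(31)/400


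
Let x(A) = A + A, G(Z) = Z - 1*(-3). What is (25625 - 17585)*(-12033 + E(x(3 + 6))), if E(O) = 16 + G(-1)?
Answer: -96600600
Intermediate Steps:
G(Z) = 3 + Z (G(Z) = Z + 3 = 3 + Z)
x(A) = 2*A
E(O) = 18 (E(O) = 16 + (3 - 1) = 16 + 2 = 18)
(25625 - 17585)*(-12033 + E(x(3 + 6))) = (25625 - 17585)*(-12033 + 18) = 8040*(-12015) = -96600600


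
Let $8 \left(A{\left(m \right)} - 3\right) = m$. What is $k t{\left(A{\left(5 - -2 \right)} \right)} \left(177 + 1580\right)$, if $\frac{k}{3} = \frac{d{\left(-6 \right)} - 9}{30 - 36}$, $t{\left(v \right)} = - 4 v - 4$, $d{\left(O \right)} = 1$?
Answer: $-137046$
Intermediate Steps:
$A{\left(m \right)} = 3 + \frac{m}{8}$
$t{\left(v \right)} = -4 - 4 v$
$k = 4$ ($k = 3 \frac{1 - 9}{30 - 36} = 3 \left(- \frac{8}{-6}\right) = 3 \left(\left(-8\right) \left(- \frac{1}{6}\right)\right) = 3 \cdot \frac{4}{3} = 4$)
$k t{\left(A{\left(5 - -2 \right)} \right)} \left(177 + 1580\right) = 4 \left(-4 - 4 \left(3 + \frac{5 - -2}{8}\right)\right) \left(177 + 1580\right) = 4 \left(-4 - 4 \left(3 + \frac{5 + 2}{8}\right)\right) 1757 = 4 \left(-4 - 4 \left(3 + \frac{1}{8} \cdot 7\right)\right) 1757 = 4 \left(-4 - 4 \left(3 + \frac{7}{8}\right)\right) 1757 = 4 \left(-4 - \frac{31}{2}\right) 1757 = 4 \left(- \frac{39}{2}\right) 1757 = \left(-78\right) 1757 = -137046$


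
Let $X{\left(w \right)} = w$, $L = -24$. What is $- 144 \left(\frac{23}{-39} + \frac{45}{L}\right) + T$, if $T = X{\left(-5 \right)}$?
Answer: $\frac{4549}{13} \approx 349.92$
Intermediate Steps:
$T = -5$
$- 144 \left(\frac{23}{-39} + \frac{45}{L}\right) + T = - 144 \left(\frac{23}{-39} + \frac{45}{-24}\right) - 5 = - 144 \left(23 \left(- \frac{1}{39}\right) + 45 \left(- \frac{1}{24}\right)\right) - 5 = - 144 \left(- \frac{23}{39} - \frac{15}{8}\right) - 5 = \left(-144\right) \left(- \frac{769}{312}\right) - 5 = \frac{4614}{13} - 5 = \frac{4549}{13}$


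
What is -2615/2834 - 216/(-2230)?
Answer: -2609653/3159910 ≈ -0.82586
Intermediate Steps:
-2615/2834 - 216/(-2230) = -2615*1/2834 - 216*(-1/2230) = -2615/2834 + 108/1115 = -2609653/3159910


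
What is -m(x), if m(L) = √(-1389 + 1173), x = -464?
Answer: -6*I*√6 ≈ -14.697*I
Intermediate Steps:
m(L) = 6*I*√6 (m(L) = √(-216) = 6*I*√6)
-m(x) = -6*I*√6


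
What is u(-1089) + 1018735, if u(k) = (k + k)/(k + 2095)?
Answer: 512422616/503 ≈ 1.0187e+6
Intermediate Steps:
u(k) = 2*k/(2095 + k) (u(k) = (2*k)/(2095 + k) = 2*k/(2095 + k))
u(-1089) + 1018735 = 2*(-1089)/(2095 - 1089) + 1018735 = 2*(-1089)/1006 + 1018735 = 2*(-1089)*(1/1006) + 1018735 = -1089/503 + 1018735 = 512422616/503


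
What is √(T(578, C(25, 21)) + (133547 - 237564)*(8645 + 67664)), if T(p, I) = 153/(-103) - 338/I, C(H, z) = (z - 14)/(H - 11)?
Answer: 2*I*√21052059142130/103 ≈ 89092.0*I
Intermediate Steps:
C(H, z) = (-14 + z)/(-11 + H)
T(p, I) = -153/103 - 338/I (T(p, I) = 153*(-1/103) - 338/I = -153/103 - 338/I)
√(T(578, C(25, 21)) + (133547 - 237564)*(8645 + 67664)) = √((-153/103 - 338*(-11 + 25)/(-14 + 21)) + (133547 - 237564)*(8645 + 67664)) = √((-153/103 - 338/(7/14)) - 104017*76309) = √((-153/103 - 338/((1/14)*7)) - 7937433253) = √((-153/103 - 338/½) - 7937433253) = √((-153/103 - 338*2) - 7937433253) = √((-153/103 - 676) - 7937433253) = √(-69781/103 - 7937433253) = √(-817555694840/103) = 2*I*√21052059142130/103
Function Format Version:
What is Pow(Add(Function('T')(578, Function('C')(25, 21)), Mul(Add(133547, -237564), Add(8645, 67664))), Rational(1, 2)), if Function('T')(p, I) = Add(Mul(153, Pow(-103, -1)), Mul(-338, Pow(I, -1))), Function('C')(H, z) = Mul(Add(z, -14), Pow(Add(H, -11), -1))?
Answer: Mul(Rational(2, 103), I, Pow(21052059142130, Rational(1, 2))) ≈ Mul(89092., I)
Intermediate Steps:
Function('C')(H, z) = Mul(Pow(Add(-11, H), -1), Add(-14, z)) (Function('C')(H, z) = Mul(Add(-14, z), Pow(Add(-11, H), -1)) = Mul(Pow(Add(-11, H), -1), Add(-14, z)))
Function('T')(p, I) = Add(Rational(-153, 103), Mul(-338, Pow(I, -1))) (Function('T')(p, I) = Add(Mul(153, Rational(-1, 103)), Mul(-338, Pow(I, -1))) = Add(Rational(-153, 103), Mul(-338, Pow(I, -1))))
Pow(Add(Function('T')(578, Function('C')(25, 21)), Mul(Add(133547, -237564), Add(8645, 67664))), Rational(1, 2)) = Pow(Add(Add(Rational(-153, 103), Mul(-338, Pow(Mul(Pow(Add(-11, 25), -1), Add(-14, 21)), -1))), Mul(Add(133547, -237564), Add(8645, 67664))), Rational(1, 2)) = Pow(Add(Add(Rational(-153, 103), Mul(-338, Pow(Mul(Pow(14, -1), 7), -1))), Mul(-104017, 76309)), Rational(1, 2)) = Pow(Add(Add(Rational(-153, 103), Mul(-338, Pow(Mul(Rational(1, 14), 7), -1))), -7937433253), Rational(1, 2)) = Pow(Add(Add(Rational(-153, 103), Mul(-338, Pow(Rational(1, 2), -1))), -7937433253), Rational(1, 2)) = Pow(Add(Add(Rational(-153, 103), Mul(-338, 2)), -7937433253), Rational(1, 2)) = Pow(Add(Add(Rational(-153, 103), -676), -7937433253), Rational(1, 2)) = Pow(Add(Rational(-69781, 103), -7937433253), Rational(1, 2)) = Pow(Rational(-817555694840, 103), Rational(1, 2)) = Mul(Rational(2, 103), I, Pow(21052059142130, Rational(1, 2)))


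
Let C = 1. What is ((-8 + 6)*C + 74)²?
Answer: 5184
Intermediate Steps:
((-8 + 6)*C + 74)² = ((-8 + 6)*1 + 74)² = (-2*1 + 74)² = (-2 + 74)² = 72² = 5184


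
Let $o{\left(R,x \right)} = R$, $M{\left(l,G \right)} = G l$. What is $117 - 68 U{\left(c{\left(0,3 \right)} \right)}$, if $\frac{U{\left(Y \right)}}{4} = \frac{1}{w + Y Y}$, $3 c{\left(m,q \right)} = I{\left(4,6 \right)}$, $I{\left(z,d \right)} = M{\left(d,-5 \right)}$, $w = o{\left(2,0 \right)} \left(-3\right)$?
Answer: $\frac{5363}{47} \approx 114.11$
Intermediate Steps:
$w = -6$ ($w = 2 \left(-3\right) = -6$)
$I{\left(z,d \right)} = - 5 d$
$c{\left(m,q \right)} = -10$ ($c{\left(m,q \right)} = \frac{\left(-5\right) 6}{3} = \frac{1}{3} \left(-30\right) = -10$)
$U{\left(Y \right)} = \frac{4}{-6 + Y^{2}}$ ($U{\left(Y \right)} = \frac{4}{-6 + Y Y} = \frac{4}{-6 + Y^{2}}$)
$117 - 68 U{\left(c{\left(0,3 \right)} \right)} = 117 - 68 \frac{4}{-6 + \left(-10\right)^{2}} = 117 - 68 \frac{4}{-6 + 100} = 117 - 68 \cdot \frac{4}{94} = 117 - 68 \cdot 4 \cdot \frac{1}{94} = 117 - \frac{136}{47} = \frac{5363}{47}$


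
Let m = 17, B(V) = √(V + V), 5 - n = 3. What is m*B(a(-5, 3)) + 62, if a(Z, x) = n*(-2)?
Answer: 62 + 34*I*√2 ≈ 62.0 + 48.083*I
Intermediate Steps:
n = 2 (n = 5 - 1*3 = 5 - 3 = 2)
a(Z, x) = -4 (a(Z, x) = 2*(-2) = -4)
B(V) = √2*√V (B(V) = √(2*V) = √2*√V)
m*B(a(-5, 3)) + 62 = 17*(√2*√(-4)) + 62 = 17*(√2*(2*I)) + 62 = 17*(2*I*√2) + 62 = 34*I*√2 + 62 = 62 + 34*I*√2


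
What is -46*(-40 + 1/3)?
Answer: 5474/3 ≈ 1824.7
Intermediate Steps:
-46*(-40 + 1/3) = -46*(-119/3) = 5474/3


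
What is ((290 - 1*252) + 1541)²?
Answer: 2493241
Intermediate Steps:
((290 - 1*252) + 1541)² = ((290 - 252) + 1541)² = (38 + 1541)² = 1579² = 2493241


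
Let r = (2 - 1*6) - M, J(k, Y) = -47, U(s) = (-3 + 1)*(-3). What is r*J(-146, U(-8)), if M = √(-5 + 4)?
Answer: 188 + 47*I ≈ 188.0 + 47.0*I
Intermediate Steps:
M = I (M = √(-1) = I ≈ 1.0*I)
U(s) = 6 (U(s) = -2*(-3) = 6)
r = -4 - I (r = (2 - 1*6) - I = (2 - 6) - I = -4 - I ≈ -4.0 - 1.0*I)
r*J(-146, U(-8)) = (-4 - I)*(-47) = 188 + 47*I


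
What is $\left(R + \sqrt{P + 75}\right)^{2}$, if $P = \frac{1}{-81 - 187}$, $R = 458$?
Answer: $\frac{\left(61372 + \sqrt{1346633}\right)^{2}}{17956} \approx 2.1777 \cdot 10^{5}$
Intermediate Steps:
$P = - \frac{1}{268}$ ($P = \frac{1}{-268} = - \frac{1}{268} \approx -0.0037313$)
$\left(R + \sqrt{P + 75}\right)^{2} = \left(458 + \sqrt{- \frac{1}{268} + 75}\right)^{2} = \left(458 + \sqrt{\frac{20099}{268}}\right)^{2} = \left(458 + \frac{\sqrt{1346633}}{134}\right)^{2}$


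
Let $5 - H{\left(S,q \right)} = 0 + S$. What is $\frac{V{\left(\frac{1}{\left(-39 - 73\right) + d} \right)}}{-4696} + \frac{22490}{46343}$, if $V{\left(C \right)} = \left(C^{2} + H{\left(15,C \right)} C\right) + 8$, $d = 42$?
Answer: $\frac{515654763957}{1066370967200} \approx 0.48356$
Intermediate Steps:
$H{\left(S,q \right)} = 5 - S$ ($H{\left(S,q \right)} = 5 - \left(0 + S\right) = 5 - S$)
$V{\left(C \right)} = 8 + C^{2} - 10 C$ ($V{\left(C \right)} = \left(C^{2} + \left(5 - 15\right) C\right) + 8 = \left(C^{2} - 10 C\right) + 8 = 8 + C^{2} - 10 C$)
$\frac{V{\left(\frac{1}{\left(-39 - 73\right) + d} \right)}}{-4696} + \frac{22490}{46343} = \frac{8 + \left(\frac{1}{\left(-39 - 73\right) + 42}\right)^{2} - \frac{10}{\left(-39 - 73\right) + 42}}{-4696} + \frac{22490}{46343} = \left(8 + \left(\frac{1}{-112 + 42}\right)^{2} - \frac{10}{-112 + 42}\right) \left(- \frac{1}{4696}\right) + 22490 \cdot \frac{1}{46343} = \left(8 + \left(\frac{1}{-70}\right)^{2} - \frac{10}{-70}\right) \left(- \frac{1}{4696}\right) + \frac{22490}{46343} = \left(8 + \left(- \frac{1}{70}\right)^{2} - - \frac{1}{7}\right) \left(- \frac{1}{4696}\right) + \frac{22490}{46343} = \left(8 + \frac{1}{4900} + \frac{1}{7}\right) \left(- \frac{1}{4696}\right) + \frac{22490}{46343} = \frac{39901}{4900} \left(- \frac{1}{4696}\right) + \frac{22490}{46343} = - \frac{39901}{23010400} + \frac{22490}{46343} = \frac{515654763957}{1066370967200}$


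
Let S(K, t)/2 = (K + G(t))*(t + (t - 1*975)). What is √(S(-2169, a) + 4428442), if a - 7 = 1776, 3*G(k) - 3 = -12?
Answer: I*√6826862 ≈ 2612.8*I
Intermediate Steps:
G(k) = -3 (G(k) = 1 + (⅓)*(-12) = 1 - 4 = -3)
a = 1783 (a = 7 + 1776 = 1783)
S(K, t) = 2*(-975 + 2*t)*(-3 + K) (S(K, t) = 2*((K - 3)*(t + (t - 1*975))) = 2*((-3 + K)*(t + (t - 975))) = 2*((-3 + K)*(t + (-975 + t))) = 2*((-3 + K)*(-975 + 2*t)) = 2*((-975 + 2*t)*(-3 + K)) = 2*(-975 + 2*t)*(-3 + K))
√(S(-2169, a) + 4428442) = √((5850 - 1950*(-2169) - 12*1783 + 4*(-2169)*1783) + 4428442) = √((5850 + 4229550 - 21396 - 15469308) + 4428442) = √(-11255304 + 4428442) = √(-6826862) = I*√6826862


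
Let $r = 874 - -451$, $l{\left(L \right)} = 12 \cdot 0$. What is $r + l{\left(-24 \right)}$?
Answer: $1325$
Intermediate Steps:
$l{\left(L \right)} = 0$
$r = 1325$ ($r = 874 + 451 = 1325$)
$r + l{\left(-24 \right)} = 1325 + 0 = 1325$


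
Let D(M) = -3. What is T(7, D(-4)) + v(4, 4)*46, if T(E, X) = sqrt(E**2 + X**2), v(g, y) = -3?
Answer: -138 + sqrt(58) ≈ -130.38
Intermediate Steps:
T(7, D(-4)) + v(4, 4)*46 = sqrt(7**2 + (-3)**2) - 3*46 = sqrt(49 + 9) - 138 = sqrt(58) - 138 = -138 + sqrt(58)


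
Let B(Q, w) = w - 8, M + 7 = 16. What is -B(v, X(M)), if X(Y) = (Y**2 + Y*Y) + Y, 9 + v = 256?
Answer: -163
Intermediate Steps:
v = 247 (v = -9 + 256 = 247)
M = 9 (M = -7 + 16 = 9)
X(Y) = Y + 2*Y**2 (X(Y) = (Y**2 + Y**2) + Y = 2*Y**2 + Y = Y + 2*Y**2)
B(Q, w) = -8 + w
-B(v, X(M)) = -(-8 + 9*(1 + 2*9)) = -(-8 + 9*(1 + 18)) = -(-8 + 9*19) = -(-8 + 171) = -1*163 = -163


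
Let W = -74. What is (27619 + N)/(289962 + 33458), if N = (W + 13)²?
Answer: 1567/16171 ≈ 0.096902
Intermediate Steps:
N = 3721 (N = (-74 + 13)² = (-61)² = 3721)
(27619 + N)/(289962 + 33458) = (27619 + 3721)/(289962 + 33458) = 31340/323420 = 31340*(1/323420) = 1567/16171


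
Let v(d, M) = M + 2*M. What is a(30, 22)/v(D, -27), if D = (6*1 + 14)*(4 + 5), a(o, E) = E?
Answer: -22/81 ≈ -0.27161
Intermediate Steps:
D = 180 (D = (6 + 14)*9 = 20*9 = 180)
v(d, M) = 3*M
a(30, 22)/v(D, -27) = 22/((3*(-27))) = 22/(-81) = 22*(-1/81) = -22/81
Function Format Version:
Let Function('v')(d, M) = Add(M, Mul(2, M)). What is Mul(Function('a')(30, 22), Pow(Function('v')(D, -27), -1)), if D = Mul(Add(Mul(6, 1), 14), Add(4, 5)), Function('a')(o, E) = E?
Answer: Rational(-22, 81) ≈ -0.27161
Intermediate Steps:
D = 180 (D = Mul(Add(6, 14), 9) = Mul(20, 9) = 180)
Function('v')(d, M) = Mul(3, M)
Mul(Function('a')(30, 22), Pow(Function('v')(D, -27), -1)) = Mul(22, Pow(Mul(3, -27), -1)) = Mul(22, Pow(-81, -1)) = Mul(22, Rational(-1, 81)) = Rational(-22, 81)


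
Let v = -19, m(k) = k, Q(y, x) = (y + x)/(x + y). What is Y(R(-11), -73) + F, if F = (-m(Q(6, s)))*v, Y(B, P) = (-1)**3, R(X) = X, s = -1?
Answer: 18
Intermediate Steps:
Q(y, x) = 1 (Q(y, x) = (x + y)/(x + y) = 1)
Y(B, P) = -1
F = 19 (F = -1*1*(-19) = -1*(-19) = 19)
Y(R(-11), -73) + F = -1 + 19 = 18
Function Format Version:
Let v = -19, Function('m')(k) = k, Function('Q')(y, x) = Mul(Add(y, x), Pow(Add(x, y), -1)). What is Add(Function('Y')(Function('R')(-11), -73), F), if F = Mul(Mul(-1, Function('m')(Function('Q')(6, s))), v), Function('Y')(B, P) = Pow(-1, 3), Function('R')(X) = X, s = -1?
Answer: 18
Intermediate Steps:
Function('Q')(y, x) = 1 (Function('Q')(y, x) = Mul(Add(x, y), Pow(Add(x, y), -1)) = 1)
Function('Y')(B, P) = -1
F = 19 (F = Mul(Mul(-1, 1), -19) = Mul(-1, -19) = 19)
Add(Function('Y')(Function('R')(-11), -73), F) = Add(-1, 19) = 18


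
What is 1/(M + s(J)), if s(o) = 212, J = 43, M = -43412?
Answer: -1/43200 ≈ -2.3148e-5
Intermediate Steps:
1/(M + s(J)) = 1/(-43412 + 212) = 1/(-43200) = -1/43200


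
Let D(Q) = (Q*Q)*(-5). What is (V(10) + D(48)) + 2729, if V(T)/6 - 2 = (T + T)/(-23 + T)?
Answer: -114247/13 ≈ -8788.2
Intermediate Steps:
D(Q) = -5*Q**2 (D(Q) = Q**2*(-5) = -5*Q**2)
V(T) = 12 + 12*T/(-23 + T) (V(T) = 12 + 6*((T + T)/(-23 + T)) = 12 + 6*((2*T)/(-23 + T)) = 12 + 6*(2*T/(-23 + T)) = 12 + 12*T/(-23 + T))
(V(10) + D(48)) + 2729 = (12*(-23 + 2*10)/(-23 + 10) - 5*48**2) + 2729 = (12*(-23 + 20)/(-13) - 5*2304) + 2729 = (12*(-1/13)*(-3) - 11520) + 2729 = (36/13 - 11520) + 2729 = -149724/13 + 2729 = -114247/13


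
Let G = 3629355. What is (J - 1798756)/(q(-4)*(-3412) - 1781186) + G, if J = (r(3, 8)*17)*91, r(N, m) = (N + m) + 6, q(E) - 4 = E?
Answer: 6464558087487/1781186 ≈ 3.6294e+6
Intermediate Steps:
q(E) = 4 + E
r(N, m) = 6 + N + m
J = 26299 (J = ((6 + 3 + 8)*17)*91 = (17*17)*91 = 289*91 = 26299)
(J - 1798756)/(q(-4)*(-3412) - 1781186) + G = (26299 - 1798756)/((4 - 4)*(-3412) - 1781186) + 3629355 = -1772457/(0*(-3412) - 1781186) + 3629355 = -1772457/(0 - 1781186) + 3629355 = -1772457/(-1781186) + 3629355 = -1772457*(-1/1781186) + 3629355 = 1772457/1781186 + 3629355 = 6464558087487/1781186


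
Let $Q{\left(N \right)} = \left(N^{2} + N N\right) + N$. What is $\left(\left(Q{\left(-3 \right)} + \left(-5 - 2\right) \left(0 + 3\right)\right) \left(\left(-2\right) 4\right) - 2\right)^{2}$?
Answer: $2116$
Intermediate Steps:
$Q{\left(N \right)} = N + 2 N^{2}$ ($Q{\left(N \right)} = \left(N^{2} + N^{2}\right) + N = 2 N^{2} + N = N + 2 N^{2}$)
$\left(\left(Q{\left(-3 \right)} + \left(-5 - 2\right) \left(0 + 3\right)\right) \left(\left(-2\right) 4\right) - 2\right)^{2} = \left(\left(- 3 \left(1 + 2 \left(-3\right)\right) + \left(-5 - 2\right) \left(0 + 3\right)\right) \left(\left(-2\right) 4\right) - 2\right)^{2} = \left(\left(- 3 \left(1 - 6\right) - 21\right) \left(-8\right) - 2\right)^{2} = \left(\left(\left(-3\right) \left(-5\right) - 21\right) \left(-8\right) - 2\right)^{2} = \left(\left(15 - 21\right) \left(-8\right) - 2\right)^{2} = \left(\left(-6\right) \left(-8\right) - 2\right)^{2} = \left(48 - 2\right)^{2} = 46^{2} = 2116$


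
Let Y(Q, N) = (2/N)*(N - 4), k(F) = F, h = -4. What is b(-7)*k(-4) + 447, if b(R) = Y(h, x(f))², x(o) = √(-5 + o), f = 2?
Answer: 1549/3 - 128*I*√3/3 ≈ 516.33 - 73.901*I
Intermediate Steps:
Y(Q, N) = 2*(-4 + N)/N (Y(Q, N) = (2/N)*(-4 + N) = 2*(-4 + N)/N)
b(R) = (2 + 8*I*√3/3)² (b(R) = (2 - 8/√(-5 + 2))² = (2 - 8*(-I*√3/3))² = (2 - (-8)*I*√3/3)² = (2 + 8*I*√3/3)²)
b(-7)*k(-4) + 447 = (-52/3 + 32*I*√3/3)*(-4) + 447 = (208/3 - 128*I*√3/3) + 447 = 1549/3 - 128*I*√3/3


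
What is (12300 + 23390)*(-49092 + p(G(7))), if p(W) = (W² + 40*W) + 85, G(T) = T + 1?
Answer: -1735354870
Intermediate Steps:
G(T) = 1 + T
p(W) = 85 + W² + 40*W
(12300 + 23390)*(-49092 + p(G(7))) = (12300 + 23390)*(-49092 + (85 + (1 + 7)² + 40*(1 + 7))) = 35690*(-49092 + (85 + 8² + 40*8)) = 35690*(-49092 + (85 + 64 + 320)) = 35690*(-49092 + 469) = 35690*(-48623) = -1735354870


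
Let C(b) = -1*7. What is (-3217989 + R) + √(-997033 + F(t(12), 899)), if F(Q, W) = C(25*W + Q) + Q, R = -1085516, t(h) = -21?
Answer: -4303505 + I*√997061 ≈ -4.3035e+6 + 998.53*I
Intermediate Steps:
C(b) = -7
F(Q, W) = -7 + Q
(-3217989 + R) + √(-997033 + F(t(12), 899)) = (-3217989 - 1085516) + √(-997033 + (-7 - 21)) = -4303505 + √(-997033 - 28) = -4303505 + √(-997061) = -4303505 + I*√997061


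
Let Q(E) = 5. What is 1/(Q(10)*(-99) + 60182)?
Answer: 1/59687 ≈ 1.6754e-5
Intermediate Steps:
1/(Q(10)*(-99) + 60182) = 1/(5*(-99) + 60182) = 1/(-495 + 60182) = 1/59687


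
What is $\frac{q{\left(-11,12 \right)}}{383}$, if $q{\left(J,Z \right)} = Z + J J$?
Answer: $\frac{133}{383} \approx 0.34726$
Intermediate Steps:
$q{\left(J,Z \right)} = Z + J^{2}$
$\frac{q{\left(-11,12 \right)}}{383} = \frac{12 + \left(-11\right)^{2}}{383} = \left(12 + 121\right) \frac{1}{383} = 133 \cdot \frac{1}{383} = \frac{133}{383}$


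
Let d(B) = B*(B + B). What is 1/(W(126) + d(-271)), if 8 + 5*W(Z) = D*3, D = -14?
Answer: 1/146872 ≈ 6.8087e-6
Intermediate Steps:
d(B) = 2*B² (d(B) = B*(2*B) = 2*B²)
W(Z) = -10 (W(Z) = -8/5 + (-14*3)/5 = -8/5 + (⅕)*(-42) = -8/5 - 42/5 = -10)
1/(W(126) + d(-271)) = 1/(-10 + 2*(-271)²) = 1/(-10 + 2*73441) = 1/(-10 + 146882) = 1/146872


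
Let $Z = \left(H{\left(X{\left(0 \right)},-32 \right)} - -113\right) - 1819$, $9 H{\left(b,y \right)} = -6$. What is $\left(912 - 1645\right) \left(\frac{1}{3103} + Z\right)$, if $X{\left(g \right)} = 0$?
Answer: $\frac{11645432681}{9309} \approx 1.251 \cdot 10^{6}$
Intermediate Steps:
$H{\left(b,y \right)} = - \frac{2}{3}$ ($H{\left(b,y \right)} = \frac{1}{9} \left(-6\right) = - \frac{2}{3}$)
$Z = - \frac{5120}{3}$ ($Z = \left(- \frac{2}{3} - -113\right) - 1819 = \left(- \frac{2}{3} + 113\right) - 1819 = \frac{337}{3} - 1819 = - \frac{5120}{3} \approx -1706.7$)
$\left(912 - 1645\right) \left(\frac{1}{3103} + Z\right) = \left(912 - 1645\right) \left(\frac{1}{3103} - \frac{5120}{3}\right) = - 733 \left(\frac{1}{3103} - \frac{5120}{3}\right) = \left(-733\right) \left(- \frac{15887357}{9309}\right) = \frac{11645432681}{9309}$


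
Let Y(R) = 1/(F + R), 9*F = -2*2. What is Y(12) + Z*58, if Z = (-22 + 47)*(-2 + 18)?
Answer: 2412809/104 ≈ 23200.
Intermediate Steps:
F = -4/9 (F = (-2*2)/9 = (⅑)*(-4) = -4/9 ≈ -0.44444)
Z = 400 (Z = 25*16 = 400)
Y(R) = 1/(-4/9 + R)
Y(12) + Z*58 = 9/(-4 + 9*12) + 400*58 = 9/(-4 + 108) + 23200 = 9/104 + 23200 = 2412809/104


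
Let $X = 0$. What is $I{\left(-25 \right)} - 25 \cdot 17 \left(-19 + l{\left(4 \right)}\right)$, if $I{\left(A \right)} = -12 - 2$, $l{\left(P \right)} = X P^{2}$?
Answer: $8061$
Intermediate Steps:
$l{\left(P \right)} = 0$ ($l{\left(P \right)} = 0 P^{2} = 0$)
$I{\left(A \right)} = -14$
$I{\left(-25 \right)} - 25 \cdot 17 \left(-19 + l{\left(4 \right)}\right) = -14 - 25 \cdot 17 \left(-19 + 0\right) = -14 - 25 \cdot 17 \left(-19\right) = -14 - -8075 = -14 + 8075 = 8061$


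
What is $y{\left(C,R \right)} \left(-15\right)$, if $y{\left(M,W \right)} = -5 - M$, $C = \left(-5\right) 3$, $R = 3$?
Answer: $-150$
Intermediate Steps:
$C = -15$
$y{\left(C,R \right)} \left(-15\right) = \left(-5 - -15\right) \left(-15\right) = \left(-5 + 15\right) \left(-15\right) = 10 \left(-15\right) = -150$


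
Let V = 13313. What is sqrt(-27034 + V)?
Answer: I*sqrt(13721) ≈ 117.14*I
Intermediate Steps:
sqrt(-27034 + V) = sqrt(-27034 + 13313) = sqrt(-13721) = I*sqrt(13721)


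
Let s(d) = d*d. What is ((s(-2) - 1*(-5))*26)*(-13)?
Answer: -3042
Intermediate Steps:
s(d) = d²
((s(-2) - 1*(-5))*26)*(-13) = (((-2)² - 1*(-5))*26)*(-13) = ((4 + 5)*26)*(-13) = (9*26)*(-13) = 234*(-13) = -3042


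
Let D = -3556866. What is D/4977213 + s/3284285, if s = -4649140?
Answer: -2321434779842/1089772399847 ≈ -2.1302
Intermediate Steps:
D/4977213 + s/3284285 = -3556866/4977213 - 4649140/3284285 = -3556866*1/4977213 - 4649140*1/3284285 = -1185622/1659071 - 929828/656857 = -2321434779842/1089772399847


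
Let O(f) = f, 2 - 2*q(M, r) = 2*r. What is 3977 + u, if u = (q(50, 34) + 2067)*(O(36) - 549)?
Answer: -1039465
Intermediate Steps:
q(M, r) = 1 - r
u = -1043442 (u = ((1 - 1*34) + 2067)*(36 - 549) = ((1 - 34) + 2067)*(-513) = (-33 + 2067)*(-513) = 2034*(-513) = -1043442)
3977 + u = 3977 - 1043442 = -1039465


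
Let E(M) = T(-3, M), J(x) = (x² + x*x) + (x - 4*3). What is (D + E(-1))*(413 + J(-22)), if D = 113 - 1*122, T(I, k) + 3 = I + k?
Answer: -21552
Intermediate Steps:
J(x) = -12 + x + 2*x² (J(x) = (x² + x²) + (x - 12) = 2*x² + (-12 + x) = -12 + x + 2*x²)
T(I, k) = -3 + I + k (T(I, k) = -3 + (I + k) = -3 + I + k)
D = -9 (D = 113 - 122 = -9)
E(M) = -6 + M (E(M) = -3 - 3 + M = -6 + M)
(D + E(-1))*(413 + J(-22)) = (-9 + (-6 - 1))*(413 + (-12 - 22 + 2*(-22)²)) = (-9 - 7)*(413 + (-12 - 22 + 2*484)) = -16*(413 + (-12 - 22 + 968)) = -16*(413 + 934) = -16*1347 = -21552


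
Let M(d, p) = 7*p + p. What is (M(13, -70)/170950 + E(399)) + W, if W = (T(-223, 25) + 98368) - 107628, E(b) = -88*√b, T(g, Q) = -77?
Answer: -159616071/17095 - 88*√399 ≈ -11095.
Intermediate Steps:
M(d, p) = 8*p
W = -9337 (W = (-77 + 98368) - 107628 = 98291 - 107628 = -9337)
(M(13, -70)/170950 + E(399)) + W = ((8*(-70))/170950 - 88*√399) - 9337 = (-560*1/170950 - 88*√399) - 9337 = (-56/17095 - 88*√399) - 9337 = -159616071/17095 - 88*√399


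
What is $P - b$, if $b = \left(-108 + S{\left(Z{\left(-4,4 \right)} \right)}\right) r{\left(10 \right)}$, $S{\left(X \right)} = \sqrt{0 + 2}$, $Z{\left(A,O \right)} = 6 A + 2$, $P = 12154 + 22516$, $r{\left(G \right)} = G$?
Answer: $35750 - 10 \sqrt{2} \approx 35736.0$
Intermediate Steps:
$P = 34670$
$Z{\left(A,O \right)} = 2 + 6 A$
$S{\left(X \right)} = \sqrt{2}$
$b = -1080 + 10 \sqrt{2}$ ($b = \left(-108 + \sqrt{2}\right) 10 = -1080 + 10 \sqrt{2} \approx -1065.9$)
$P - b = 34670 - \left(-1080 + 10 \sqrt{2}\right) = 34670 + \left(1080 - 10 \sqrt{2}\right) = 35750 - 10 \sqrt{2}$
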